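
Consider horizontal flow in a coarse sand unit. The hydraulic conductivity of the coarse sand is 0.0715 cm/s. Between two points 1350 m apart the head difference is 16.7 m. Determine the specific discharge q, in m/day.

Convert K: 0.0715 cm/s × 864 = 61.78 m/day.
Hydraulic gradient i = Δh / L = 16.7 / 1350 = 0.01237.
Specific discharge q = K · i = 61.78 × 0.01237 = 0.7642 m/day.

0.764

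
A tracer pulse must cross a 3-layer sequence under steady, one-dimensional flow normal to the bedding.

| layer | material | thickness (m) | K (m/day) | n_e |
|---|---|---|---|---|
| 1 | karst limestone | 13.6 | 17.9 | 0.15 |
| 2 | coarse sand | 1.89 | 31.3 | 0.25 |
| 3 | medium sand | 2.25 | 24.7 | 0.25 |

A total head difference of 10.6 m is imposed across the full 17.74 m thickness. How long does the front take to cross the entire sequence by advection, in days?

With flow normal to the layers, continuity requires the same specific discharge q through every layer.
Σ(b_i/K_i) = 13.6/17.9 + 1.89/31.3 + 2.25/24.7 = 0.9113 d.
q = Δh / Σ(b_i/K_i) = 10.6 / 0.9113 = 11.63 m/day.
In each layer the seepage velocity is v_i = q/n_i, so the layer transit time is t_i = b_i·n_i / q:
  layer 1 (karst limestone): t_1 = 13.6 × 0.15 / 11.63 = 0.1754 d
  layer 2 (coarse sand): t_2 = 1.89 × 0.25 / 11.63 = 0.04062 d
  layer 3 (medium sand): t_3 = 2.25 × 0.25 / 11.63 = 0.04836 d
Total t = Σ t_i = 0.2643 days.

0.264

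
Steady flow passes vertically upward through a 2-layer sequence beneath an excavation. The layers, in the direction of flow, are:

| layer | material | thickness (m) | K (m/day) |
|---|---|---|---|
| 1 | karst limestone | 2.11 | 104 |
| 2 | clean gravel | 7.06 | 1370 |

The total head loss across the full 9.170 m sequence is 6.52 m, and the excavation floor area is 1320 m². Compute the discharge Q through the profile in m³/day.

Flow is perpendicular to layering, so the layers act in series and the equivalent K is the thickness-weighted harmonic mean.
Total thickness L = 2.11 + 7.06 = 9.170 m.
Σ(b_i/K_i) = 2.11/104 + 7.06/1370 = 0.02544 d.
K_eq = L / Σ(b_i/K_i) = 9.170 / 0.02544 = 360.4 m/day.
Q = K_eq · A · (Δh/L) = 360.4 × 1320 × (6.52/9.170) = 3.383e+05 m³/day.

338000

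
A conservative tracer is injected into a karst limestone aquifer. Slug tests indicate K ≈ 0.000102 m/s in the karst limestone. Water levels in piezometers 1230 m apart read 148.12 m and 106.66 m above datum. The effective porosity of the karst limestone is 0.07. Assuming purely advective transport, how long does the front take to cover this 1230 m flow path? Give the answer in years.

0.794

Convert K: 0.000102 m/s × 86400 = 8.813 m/day.
Hydraulic gradient i = (148.12 − 106.66) / 1230 = 41.46 / 1230 = 0.03371.
Darcy flux q = K · i = 8.813 × 0.03371 = 0.2971 m/day.
Seepage velocity v = q / n_e = 0.2971 / 0.07 = 4.244 m/day.
Travel time t = L / v = 1230 / 4.244 = 289.8 days = 0.7936 years.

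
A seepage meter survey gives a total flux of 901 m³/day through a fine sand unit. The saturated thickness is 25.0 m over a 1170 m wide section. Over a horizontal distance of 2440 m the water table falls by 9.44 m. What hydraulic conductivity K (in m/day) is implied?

7.96

Cross-sectional area A = 1170 × 25.0 = 29250 m².
Hydraulic gradient i = Δh / L = 9.44 / 2440 = 0.003869.
From Q = K·A·i, K = Q / (A·i) = 901 / (29250 × 0.003869) = 7.962 m/day.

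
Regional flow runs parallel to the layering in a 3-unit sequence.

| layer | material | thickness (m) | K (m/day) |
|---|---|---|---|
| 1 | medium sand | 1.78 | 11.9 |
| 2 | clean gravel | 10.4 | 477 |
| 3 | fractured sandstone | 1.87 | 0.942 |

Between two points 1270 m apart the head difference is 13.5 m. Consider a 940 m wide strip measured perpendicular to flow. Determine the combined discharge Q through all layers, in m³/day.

49800

Flow is parallel to layering, so each bed carries its own Darcy discharge and the transmissivities add.
Σ(K_i·b_i) = 11.9×1.78 + 477×10.4 + 0.942×1.87 = 4984 m²/day.
Hydraulic gradient i = Δh / L = 13.5 / 1270 = 0.01063.
Q = Σ(K_i·b_i) · W · i = 4984 × 940 × 0.01063 = 49798 m³/day.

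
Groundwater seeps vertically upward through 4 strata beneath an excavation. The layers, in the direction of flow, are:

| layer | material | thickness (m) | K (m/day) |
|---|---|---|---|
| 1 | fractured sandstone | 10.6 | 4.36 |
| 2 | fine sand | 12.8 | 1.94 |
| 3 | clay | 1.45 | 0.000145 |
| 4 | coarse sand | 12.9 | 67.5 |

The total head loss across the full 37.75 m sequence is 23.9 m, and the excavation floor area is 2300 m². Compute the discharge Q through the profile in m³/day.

5.49

Flow is perpendicular to layering, so the layers act in series and the equivalent K is the thickness-weighted harmonic mean.
Total thickness L = 10.6 + 12.8 + 1.45 + 12.9 = 37.75 m.
Σ(b_i/K_i) = 10.6/4.36 + 12.8/1.94 + 1.45/0.000145 + 12.9/67.5 = 10009 d.
K_eq = L / Σ(b_i/K_i) = 37.75 / 10009 = 0.003772 m/day.
Q = K_eq · A · (Δh/L) = 0.003772 × 2300 × (23.9/37.75) = 5.492 m³/day.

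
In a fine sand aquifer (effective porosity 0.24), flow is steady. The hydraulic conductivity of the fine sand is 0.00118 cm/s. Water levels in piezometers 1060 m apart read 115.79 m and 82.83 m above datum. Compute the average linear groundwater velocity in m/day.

0.132

Convert K: 0.00118 cm/s × 864 = 1.020 m/day.
Hydraulic gradient i = (115.79 − 82.83) / 1060 = 32.96 / 1060 = 0.03109.
Darcy flux q = K · i = 1.020 × 0.03109 = 0.03170 m/day.
Seepage velocity v = q / n_e = 0.03170 / 0.24 = 0.1321 m/day.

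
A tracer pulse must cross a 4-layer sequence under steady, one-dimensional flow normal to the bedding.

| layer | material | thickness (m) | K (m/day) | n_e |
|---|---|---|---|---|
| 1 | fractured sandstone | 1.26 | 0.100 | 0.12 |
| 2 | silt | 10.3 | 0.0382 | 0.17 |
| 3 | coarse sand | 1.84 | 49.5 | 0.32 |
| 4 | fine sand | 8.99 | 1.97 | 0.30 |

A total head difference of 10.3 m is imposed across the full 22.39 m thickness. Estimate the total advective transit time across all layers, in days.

With flow normal to the layers, continuity requires the same specific discharge q through every layer.
Σ(b_i/K_i) = 1.26/0.100 + 10.3/0.0382 + 1.84/49.5 + 8.99/1.97 = 286.8 d.
q = Δh / Σ(b_i/K_i) = 10.3 / 286.8 = 0.03591 m/day.
In each layer the seepage velocity is v_i = q/n_i, so the layer transit time is t_i = b_i·n_i / q:
  layer 1 (fractured sandstone): t_1 = 1.26 × 0.12 / 0.03591 = 4.211 d
  layer 2 (silt): t_2 = 10.3 × 0.17 / 0.03591 = 48.76 d
  layer 3 (coarse sand): t_3 = 1.84 × 0.32 / 0.03591 = 16.40 d
  layer 4 (fine sand): t_4 = 8.99 × 0.30 / 0.03591 = 75.11 d
Total t = Σ t_i = 144.5 days.

144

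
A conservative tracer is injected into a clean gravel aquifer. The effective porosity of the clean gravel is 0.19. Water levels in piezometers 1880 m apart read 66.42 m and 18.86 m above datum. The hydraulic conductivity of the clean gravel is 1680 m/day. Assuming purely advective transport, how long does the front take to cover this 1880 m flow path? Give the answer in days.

8.40

Hydraulic gradient i = (66.42 − 18.86) / 1880 = 47.56 / 1880 = 0.02530.
Darcy flux q = K · i = 1680 × 0.02530 = 42.50 m/day.
Seepage velocity v = q / n_e = 42.50 / 0.19 = 223.7 m/day.
Travel time t = L / v = 1880 / 223.7 = 8.405 days.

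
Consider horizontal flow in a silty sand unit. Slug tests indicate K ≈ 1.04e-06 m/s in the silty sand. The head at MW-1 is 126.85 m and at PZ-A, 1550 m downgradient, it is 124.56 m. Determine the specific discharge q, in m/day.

0.000133

Convert K: 1.04e-06 m/s × 86400 = 0.08986 m/day.
Hydraulic gradient i = (126.85 − 124.56) / 1550 = 2.29 / 1550 = 0.001477.
Specific discharge q = K · i = 0.08986 × 0.001477 = 0.0001328 m/day.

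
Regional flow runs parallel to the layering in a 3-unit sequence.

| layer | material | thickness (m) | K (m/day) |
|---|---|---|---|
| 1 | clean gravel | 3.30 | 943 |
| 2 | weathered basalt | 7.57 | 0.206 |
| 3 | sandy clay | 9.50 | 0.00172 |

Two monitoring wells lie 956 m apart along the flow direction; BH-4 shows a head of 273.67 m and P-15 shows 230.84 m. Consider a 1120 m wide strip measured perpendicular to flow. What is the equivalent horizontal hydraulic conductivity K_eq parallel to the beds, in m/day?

153

Flow is parallel to layering, so each bed carries its own Darcy discharge and the transmissivities add.
Σ(K_i·b_i) = 943×3.30 + 0.206×7.57 + 0.00172×9.50 = 3113 m²/day.
Total thickness b = 20.37 m, so K_eq = Σ(K_i·b_i)/b = 152.8 m/day.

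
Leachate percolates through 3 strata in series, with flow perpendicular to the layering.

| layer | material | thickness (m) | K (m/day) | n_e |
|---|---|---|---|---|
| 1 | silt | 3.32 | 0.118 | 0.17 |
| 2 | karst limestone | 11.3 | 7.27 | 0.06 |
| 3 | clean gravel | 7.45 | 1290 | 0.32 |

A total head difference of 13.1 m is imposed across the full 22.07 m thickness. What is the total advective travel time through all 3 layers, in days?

With flow normal to the layers, continuity requires the same specific discharge q through every layer.
Σ(b_i/K_i) = 3.32/0.118 + 11.3/7.27 + 7.45/1290 = 29.70 d.
q = Δh / Σ(b_i/K_i) = 13.1 / 29.70 = 0.4411 m/day.
In each layer the seepage velocity is v_i = q/n_i, so the layer transit time is t_i = b_i·n_i / q:
  layer 1 (silt): t_1 = 3.32 × 0.17 / 0.4411 = 1.279 d
  layer 2 (karst limestone): t_2 = 11.3 × 0.06 / 0.4411 = 1.537 d
  layer 3 (clean gravel): t_3 = 7.45 × 0.32 / 0.4411 = 5.404 d
Total t = Σ t_i = 8.220 days.

8.22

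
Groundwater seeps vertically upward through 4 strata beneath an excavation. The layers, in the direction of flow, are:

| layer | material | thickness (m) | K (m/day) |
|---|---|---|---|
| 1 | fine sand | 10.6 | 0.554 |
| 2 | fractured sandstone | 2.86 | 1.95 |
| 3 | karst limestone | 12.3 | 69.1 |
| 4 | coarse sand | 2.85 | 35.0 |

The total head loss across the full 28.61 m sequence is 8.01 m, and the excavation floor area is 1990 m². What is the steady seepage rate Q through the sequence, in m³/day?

764

Flow is perpendicular to layering, so the layers act in series and the equivalent K is the thickness-weighted harmonic mean.
Total thickness L = 10.6 + 2.86 + 12.3 + 2.85 = 28.61 m.
Σ(b_i/K_i) = 10.6/0.554 + 2.86/1.95 + 12.3/69.1 + 2.85/35.0 = 20.86 d.
K_eq = L / Σ(b_i/K_i) = 28.61 / 20.86 = 1.372 m/day.
Q = K_eq · A · (Δh/L) = 1.372 × 1990 × (8.01/28.61) = 764.1 m³/day.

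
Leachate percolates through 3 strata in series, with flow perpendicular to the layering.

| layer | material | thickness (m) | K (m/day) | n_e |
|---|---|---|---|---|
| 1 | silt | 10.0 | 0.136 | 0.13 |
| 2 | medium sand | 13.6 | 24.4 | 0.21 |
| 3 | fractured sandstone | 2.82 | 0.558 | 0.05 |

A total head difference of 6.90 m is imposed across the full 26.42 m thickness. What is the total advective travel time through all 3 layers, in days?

49.3

With flow normal to the layers, continuity requires the same specific discharge q through every layer.
Σ(b_i/K_i) = 10.0/0.136 + 13.6/24.4 + 2.82/0.558 = 79.14 d.
q = Δh / Σ(b_i/K_i) = 6.90 / 79.14 = 0.08719 m/day.
In each layer the seepage velocity is v_i = q/n_i, so the layer transit time is t_i = b_i·n_i / q:
  layer 1 (silt): t_1 = 10.0 × 0.13 / 0.08719 = 14.91 d
  layer 2 (medium sand): t_2 = 13.6 × 0.21 / 0.08719 = 32.76 d
  layer 3 (fractured sandstone): t_3 = 2.82 × 0.05 / 0.08719 = 1.617 d
Total t = Σ t_i = 49.29 days.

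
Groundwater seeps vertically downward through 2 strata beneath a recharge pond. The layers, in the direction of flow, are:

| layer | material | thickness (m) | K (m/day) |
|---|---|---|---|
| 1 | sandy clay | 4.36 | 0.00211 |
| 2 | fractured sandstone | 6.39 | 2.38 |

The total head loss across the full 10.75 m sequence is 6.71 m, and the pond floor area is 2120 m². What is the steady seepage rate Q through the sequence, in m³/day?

6.88

Flow is perpendicular to layering, so the layers act in series and the equivalent K is the thickness-weighted harmonic mean.
Total thickness L = 4.36 + 6.39 = 10.75 m.
Σ(b_i/K_i) = 4.36/0.00211 + 6.39/2.38 = 2069 d.
K_eq = L / Σ(b_i/K_i) = 10.75 / 2069 = 0.005196 m/day.
Q = K_eq · A · (Δh/L) = 0.005196 × 2120 × (6.71/10.75) = 6.875 m³/day.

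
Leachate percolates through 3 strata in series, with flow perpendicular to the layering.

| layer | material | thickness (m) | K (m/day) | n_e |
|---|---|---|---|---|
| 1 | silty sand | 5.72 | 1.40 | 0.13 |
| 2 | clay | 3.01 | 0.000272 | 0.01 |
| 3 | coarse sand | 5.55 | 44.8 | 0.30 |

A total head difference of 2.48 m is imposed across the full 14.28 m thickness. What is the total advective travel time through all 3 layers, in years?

29.8

With flow normal to the layers, continuity requires the same specific discharge q through every layer.
Σ(b_i/K_i) = 5.72/1.40 + 3.01/0.000272 + 5.55/44.8 = 11070 d.
q = Δh / Σ(b_i/K_i) = 2.48 / 11070 = 0.0002240 m/day.
In each layer the seepage velocity is v_i = q/n_i, so the layer transit time is t_i = b_i·n_i / q:
  layer 1 (silty sand): t_1 = 5.72 × 0.13 / 0.0002240 = 3319 d
  layer 2 (clay): t_2 = 3.01 × 0.01 / 0.0002240 = 134.4 d
  layer 3 (coarse sand): t_3 = 5.55 × 0.30 / 0.0002240 = 7432 d
Total t = Σ t_i = 10886 days = 29.80 years.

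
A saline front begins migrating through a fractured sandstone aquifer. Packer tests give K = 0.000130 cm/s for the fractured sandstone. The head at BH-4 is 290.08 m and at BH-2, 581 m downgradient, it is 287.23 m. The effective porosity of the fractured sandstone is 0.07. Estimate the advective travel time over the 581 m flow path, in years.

Convert K: 0.000130 cm/s × 864 = 0.1123 m/day.
Hydraulic gradient i = (290.08 − 287.23) / 581 = 2.85 / 581 = 0.004905.
Darcy flux q = K · i = 0.1123 × 0.004905 = 0.0005510 m/day.
Seepage velocity v = q / n_e = 0.0005510 / 0.07 = 0.007871 m/day.
Travel time t = L / v = 581 / 0.007871 = 73816 days = 202.1 years.

202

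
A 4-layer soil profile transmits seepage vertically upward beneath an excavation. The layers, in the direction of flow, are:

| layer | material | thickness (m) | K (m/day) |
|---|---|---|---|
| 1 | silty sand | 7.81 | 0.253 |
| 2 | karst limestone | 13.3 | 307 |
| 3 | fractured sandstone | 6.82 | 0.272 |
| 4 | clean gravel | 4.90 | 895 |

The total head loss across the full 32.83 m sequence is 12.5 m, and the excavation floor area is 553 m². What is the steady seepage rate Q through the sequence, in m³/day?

Flow is perpendicular to layering, so the layers act in series and the equivalent K is the thickness-weighted harmonic mean.
Total thickness L = 7.81 + 13.3 + 6.82 + 4.90 = 32.83 m.
Σ(b_i/K_i) = 7.81/0.253 + 13.3/307 + 6.82/0.272 + 4.90/895 = 55.99 d.
K_eq = L / Σ(b_i/K_i) = 32.83 / 55.99 = 0.5863 m/day.
Q = K_eq · A · (Δh/L) = 0.5863 × 553 × (12.5/32.83) = 123.5 m³/day.

123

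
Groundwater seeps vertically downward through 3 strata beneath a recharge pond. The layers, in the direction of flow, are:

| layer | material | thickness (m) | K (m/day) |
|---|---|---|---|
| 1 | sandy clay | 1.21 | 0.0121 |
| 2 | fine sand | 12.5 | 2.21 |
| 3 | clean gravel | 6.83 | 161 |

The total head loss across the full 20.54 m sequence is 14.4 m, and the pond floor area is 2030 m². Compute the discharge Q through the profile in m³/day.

277

Flow is perpendicular to layering, so the layers act in series and the equivalent K is the thickness-weighted harmonic mean.
Total thickness L = 1.21 + 12.5 + 6.83 = 20.54 m.
Σ(b_i/K_i) = 1.21/0.0121 + 12.5/2.21 + 6.83/161 = 105.7 d.
K_eq = L / Σ(b_i/K_i) = 20.54 / 105.7 = 0.1943 m/day.
Q = K_eq · A · (Δh/L) = 0.1943 × 2030 × (14.4/20.54) = 276.6 m³/day.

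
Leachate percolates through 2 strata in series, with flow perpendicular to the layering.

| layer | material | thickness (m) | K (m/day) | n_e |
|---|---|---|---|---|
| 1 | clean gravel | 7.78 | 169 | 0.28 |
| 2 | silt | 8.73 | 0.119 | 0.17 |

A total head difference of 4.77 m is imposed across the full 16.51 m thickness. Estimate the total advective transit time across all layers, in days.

With flow normal to the layers, continuity requires the same specific discharge q through every layer.
Σ(b_i/K_i) = 7.78/169 + 8.73/0.119 = 73.41 d.
q = Δh / Σ(b_i/K_i) = 4.77 / 73.41 = 0.06498 m/day.
In each layer the seepage velocity is v_i = q/n_i, so the layer transit time is t_i = b_i·n_i / q:
  layer 1 (clean gravel): t_1 = 7.78 × 0.28 / 0.06498 = 33.52 d
  layer 2 (silt): t_2 = 8.73 × 0.17 / 0.06498 = 22.84 d
Total t = Σ t_i = 56.36 days.

56.4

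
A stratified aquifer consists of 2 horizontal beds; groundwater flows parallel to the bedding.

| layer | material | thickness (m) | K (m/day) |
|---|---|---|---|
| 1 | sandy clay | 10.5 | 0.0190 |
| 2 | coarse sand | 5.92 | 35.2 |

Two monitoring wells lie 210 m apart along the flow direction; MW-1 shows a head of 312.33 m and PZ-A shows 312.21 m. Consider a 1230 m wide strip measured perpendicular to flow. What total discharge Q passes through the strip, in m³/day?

147

Flow is parallel to layering, so each bed carries its own Darcy discharge and the transmissivities add.
Σ(K_i·b_i) = 0.0190×10.5 + 35.2×5.92 = 208.6 m²/day.
Hydraulic gradient i = (312.33 − 312.21) / 210 = 0.12 / 210 = 0.0005714.
Q = Σ(K_i·b_i) · W · i = 208.6 × 1230 × 0.0005714 = 146.6 m³/day.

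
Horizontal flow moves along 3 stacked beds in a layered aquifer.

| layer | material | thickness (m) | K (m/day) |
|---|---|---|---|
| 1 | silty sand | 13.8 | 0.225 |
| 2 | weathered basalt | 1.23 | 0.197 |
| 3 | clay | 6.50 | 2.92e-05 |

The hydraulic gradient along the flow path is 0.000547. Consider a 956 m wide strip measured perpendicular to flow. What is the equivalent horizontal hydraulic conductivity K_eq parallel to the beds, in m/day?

Flow is parallel to layering, so each bed carries its own Darcy discharge and the transmissivities add.
Σ(K_i·b_i) = 0.225×13.8 + 0.197×1.23 + 2.92e-05×6.50 = 3.347 m²/day.
Total thickness b = 21.53 m, so K_eq = Σ(K_i·b_i)/b = 0.1555 m/day.

0.155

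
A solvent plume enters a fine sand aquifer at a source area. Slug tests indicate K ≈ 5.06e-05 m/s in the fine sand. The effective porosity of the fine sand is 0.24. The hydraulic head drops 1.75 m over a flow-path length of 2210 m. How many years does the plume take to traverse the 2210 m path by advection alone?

Convert K: 5.06e-05 m/s × 86400 = 4.372 m/day.
Hydraulic gradient i = Δh / L = 1.75 / 2210 = 0.0007919.
Darcy flux q = K · i = 4.372 × 0.0007919 = 0.003462 m/day.
Seepage velocity v = q / n_e = 0.003462 / 0.24 = 0.01442 m/day.
Travel time t = L / v = 2210 / 0.01442 = 1.532e+05 days = 419.5 years.

419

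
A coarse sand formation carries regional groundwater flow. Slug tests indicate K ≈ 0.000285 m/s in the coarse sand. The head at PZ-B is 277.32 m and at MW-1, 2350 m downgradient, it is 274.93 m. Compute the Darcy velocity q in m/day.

0.0250

Convert K: 0.000285 m/s × 86400 = 24.62 m/day.
Hydraulic gradient i = (277.32 − 274.93) / 2350 = 2.39 / 2350 = 0.001017.
Specific discharge q = K · i = 24.62 × 0.001017 = 0.02504 m/day.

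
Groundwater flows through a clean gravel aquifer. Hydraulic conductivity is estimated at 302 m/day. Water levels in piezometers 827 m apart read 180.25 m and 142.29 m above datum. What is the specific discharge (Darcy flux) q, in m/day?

13.9

Hydraulic gradient i = (180.25 − 142.29) / 827 = 37.96 / 827 = 0.04590.
Specific discharge q = K · i = 302.0 × 0.04590 = 13.86 m/day.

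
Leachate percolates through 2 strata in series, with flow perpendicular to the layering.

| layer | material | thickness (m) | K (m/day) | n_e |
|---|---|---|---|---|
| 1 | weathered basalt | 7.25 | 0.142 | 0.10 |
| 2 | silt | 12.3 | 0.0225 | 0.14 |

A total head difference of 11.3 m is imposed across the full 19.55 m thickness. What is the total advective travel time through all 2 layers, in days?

With flow normal to the layers, continuity requires the same specific discharge q through every layer.
Σ(b_i/K_i) = 7.25/0.142 + 12.3/0.0225 = 597.7 d.
q = Δh / Σ(b_i/K_i) = 11.3 / 597.7 = 0.01891 m/day.
In each layer the seepage velocity is v_i = q/n_i, so the layer transit time is t_i = b_i·n_i / q:
  layer 1 (weathered basalt): t_1 = 7.25 × 0.10 / 0.01891 = 38.35 d
  layer 2 (silt): t_2 = 12.3 × 0.14 / 0.01891 = 91.09 d
Total t = Σ t_i = 129.4 days.

129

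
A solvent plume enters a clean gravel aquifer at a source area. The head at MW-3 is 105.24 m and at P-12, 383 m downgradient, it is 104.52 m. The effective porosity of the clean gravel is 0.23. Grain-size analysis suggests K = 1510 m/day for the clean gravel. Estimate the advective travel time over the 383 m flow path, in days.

Hydraulic gradient i = (105.24 − 104.52) / 383 = 0.72 / 383 = 0.001880.
Darcy flux q = K · i = 1510 × 0.001880 = 2.839 m/day.
Seepage velocity v = q / n_e = 2.839 / 0.23 = 12.34 m/day.
Travel time t = L / v = 383 / 12.34 = 31.03 days.

31.0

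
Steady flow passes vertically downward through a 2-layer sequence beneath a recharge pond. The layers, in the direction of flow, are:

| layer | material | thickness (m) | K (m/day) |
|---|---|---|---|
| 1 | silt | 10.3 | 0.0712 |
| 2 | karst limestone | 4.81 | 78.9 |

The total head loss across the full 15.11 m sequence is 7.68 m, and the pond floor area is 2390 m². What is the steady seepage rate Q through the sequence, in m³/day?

127

Flow is perpendicular to layering, so the layers act in series and the equivalent K is the thickness-weighted harmonic mean.
Total thickness L = 10.3 + 4.81 = 15.11 m.
Σ(b_i/K_i) = 10.3/0.0712 + 4.81/78.9 = 144.7 d.
K_eq = L / Σ(b_i/K_i) = 15.11 / 144.7 = 0.1044 m/day.
Q = K_eq · A · (Δh/L) = 0.1044 × 2390 × (7.68/15.11) = 126.8 m³/day.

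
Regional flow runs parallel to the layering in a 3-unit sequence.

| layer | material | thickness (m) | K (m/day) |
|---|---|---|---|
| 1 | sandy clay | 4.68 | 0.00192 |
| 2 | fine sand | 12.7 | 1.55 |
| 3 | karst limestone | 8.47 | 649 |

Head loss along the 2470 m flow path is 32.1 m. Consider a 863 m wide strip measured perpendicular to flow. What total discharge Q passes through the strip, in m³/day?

61900

Flow is parallel to layering, so each bed carries its own Darcy discharge and the transmissivities add.
Σ(K_i·b_i) = 0.00192×4.68 + 1.55×12.7 + 649×8.47 = 5517 m²/day.
Hydraulic gradient i = Δh / L = 32.1 / 2470 = 0.01300.
Q = Σ(K_i·b_i) · W · i = 5517 × 863 × 0.01300 = 61873 m³/day.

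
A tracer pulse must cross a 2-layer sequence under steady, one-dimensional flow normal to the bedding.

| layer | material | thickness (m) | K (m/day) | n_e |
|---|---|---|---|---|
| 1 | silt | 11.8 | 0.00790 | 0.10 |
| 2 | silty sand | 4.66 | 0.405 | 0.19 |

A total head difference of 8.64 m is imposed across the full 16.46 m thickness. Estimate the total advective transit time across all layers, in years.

0.985

With flow normal to the layers, continuity requires the same specific discharge q through every layer.
Σ(b_i/K_i) = 11.8/0.00790 + 4.66/0.405 = 1505 d.
q = Δh / Σ(b_i/K_i) = 8.64 / 1505 = 0.005740 m/day.
In each layer the seepage velocity is v_i = q/n_i, so the layer transit time is t_i = b_i·n_i / q:
  layer 1 (silt): t_1 = 11.8 × 0.10 / 0.005740 = 205.6 d
  layer 2 (silty sand): t_2 = 4.66 × 0.19 / 0.005740 = 154.2 d
Total t = Σ t_i = 359.8 days = 0.9851 years.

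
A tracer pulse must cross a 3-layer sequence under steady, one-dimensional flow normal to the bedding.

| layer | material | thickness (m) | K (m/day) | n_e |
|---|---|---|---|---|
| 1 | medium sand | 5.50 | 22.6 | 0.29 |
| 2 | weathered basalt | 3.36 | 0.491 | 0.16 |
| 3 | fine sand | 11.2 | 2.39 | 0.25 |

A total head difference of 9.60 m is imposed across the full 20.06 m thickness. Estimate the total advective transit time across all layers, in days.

With flow normal to the layers, continuity requires the same specific discharge q through every layer.
Σ(b_i/K_i) = 5.50/22.6 + 3.36/0.491 + 11.2/2.39 = 11.77 d.
q = Δh / Σ(b_i/K_i) = 9.60 / 11.77 = 0.8154 m/day.
In each layer the seepage velocity is v_i = q/n_i, so the layer transit time is t_i = b_i·n_i / q:
  layer 1 (medium sand): t_1 = 5.50 × 0.29 / 0.8154 = 1.956 d
  layer 2 (weathered basalt): t_2 = 3.36 × 0.16 / 0.8154 = 0.6593 d
  layer 3 (fine sand): t_3 = 11.2 × 0.25 / 0.8154 = 3.434 d
Total t = Σ t_i = 6.049 days.

6.05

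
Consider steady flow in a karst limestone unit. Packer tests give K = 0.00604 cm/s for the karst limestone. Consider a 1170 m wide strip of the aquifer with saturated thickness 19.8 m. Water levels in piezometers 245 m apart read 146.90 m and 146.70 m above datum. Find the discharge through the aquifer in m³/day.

Convert K: 0.00604 cm/s × 864 = 5.219 m/day.
Cross-sectional area A = 1170 × 19.8 = 23166 m².
Hydraulic gradient i = (146.90 − 146.70) / 245 = 0.2 / 245 = 0.0008163.
Darcy's law: Q = K · A · i = 5.219 × 23166 × 0.0008163 = 98.69 m³/day.

98.7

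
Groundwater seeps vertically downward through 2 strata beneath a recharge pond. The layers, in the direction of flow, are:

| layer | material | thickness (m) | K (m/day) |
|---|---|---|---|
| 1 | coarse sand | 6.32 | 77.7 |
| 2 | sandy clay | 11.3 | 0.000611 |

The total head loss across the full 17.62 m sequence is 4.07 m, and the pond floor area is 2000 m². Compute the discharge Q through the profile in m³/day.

Flow is perpendicular to layering, so the layers act in series and the equivalent K is the thickness-weighted harmonic mean.
Total thickness L = 6.32 + 11.3 = 17.62 m.
Σ(b_i/K_i) = 6.32/77.7 + 11.3/0.000611 = 18494 d.
K_eq = L / Σ(b_i/K_i) = 17.62 / 18494 = 0.0009527 m/day.
Q = K_eq · A · (Δh/L) = 0.0009527 × 2000 × (4.07/17.62) = 0.4401 m³/day.

0.440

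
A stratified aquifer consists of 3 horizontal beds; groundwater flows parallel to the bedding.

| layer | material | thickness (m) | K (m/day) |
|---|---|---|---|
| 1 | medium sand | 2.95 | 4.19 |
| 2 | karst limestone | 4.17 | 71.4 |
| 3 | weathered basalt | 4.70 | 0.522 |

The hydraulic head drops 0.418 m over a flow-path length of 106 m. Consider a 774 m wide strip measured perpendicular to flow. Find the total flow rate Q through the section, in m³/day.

954

Flow is parallel to layering, so each bed carries its own Darcy discharge and the transmissivities add.
Σ(K_i·b_i) = 4.19×2.95 + 71.4×4.17 + 0.522×4.70 = 312.6 m²/day.
Hydraulic gradient i = Δh / L = 0.418 / 106 = 0.003943.
Q = Σ(K_i·b_i) · W · i = 312.6 × 774 × 0.003943 = 954.0 m³/day.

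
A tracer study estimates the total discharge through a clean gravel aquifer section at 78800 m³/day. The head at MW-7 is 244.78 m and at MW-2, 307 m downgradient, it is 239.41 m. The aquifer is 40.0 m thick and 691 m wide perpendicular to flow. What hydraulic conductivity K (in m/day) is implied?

163

Cross-sectional area A = 691 × 40.0 = 27640 m².
Hydraulic gradient i = (244.78 − 239.41) / 307 = 5.37 / 307 = 0.01749.
From Q = K·A·i, K = Q / (A·i) = 78800 / (27640 × 0.01749) = 163.0 m/day.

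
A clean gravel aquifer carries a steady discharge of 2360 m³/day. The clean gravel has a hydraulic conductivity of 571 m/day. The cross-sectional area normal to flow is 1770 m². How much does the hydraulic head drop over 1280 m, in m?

From Q = K·A·i, i = Q / (K·A) = 2360 / (571.0 × 1770) = 0.002335.
Head loss Δh = i · L = 0.002335 × 1280 = 2.989 m.

2.99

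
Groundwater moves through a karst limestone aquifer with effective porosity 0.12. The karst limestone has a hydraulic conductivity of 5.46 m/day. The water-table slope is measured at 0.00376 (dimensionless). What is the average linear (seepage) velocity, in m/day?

Hydraulic gradient i = 0.00376.
Darcy flux q = K · i = 5.460 × 0.003760 = 0.02053 m/day.
Seepage velocity v = q / n_e = 0.02053 / 0.12 = 0.1711 m/day.

0.171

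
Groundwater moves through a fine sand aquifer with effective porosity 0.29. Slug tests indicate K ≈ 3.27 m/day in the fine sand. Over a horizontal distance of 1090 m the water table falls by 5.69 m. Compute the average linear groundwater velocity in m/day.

0.0589

Hydraulic gradient i = Δh / L = 5.69 / 1090 = 0.005220.
Darcy flux q = K · i = 3.270 × 0.005220 = 0.01707 m/day.
Seepage velocity v = q / n_e = 0.01707 / 0.29 = 0.05886 m/day.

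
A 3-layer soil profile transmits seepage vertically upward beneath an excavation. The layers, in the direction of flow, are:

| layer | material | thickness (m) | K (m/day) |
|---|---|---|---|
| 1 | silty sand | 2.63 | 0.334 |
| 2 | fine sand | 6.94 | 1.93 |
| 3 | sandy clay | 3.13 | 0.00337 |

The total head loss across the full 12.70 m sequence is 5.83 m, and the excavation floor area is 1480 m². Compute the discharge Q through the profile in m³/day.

Flow is perpendicular to layering, so the layers act in series and the equivalent K is the thickness-weighted harmonic mean.
Total thickness L = 2.63 + 6.94 + 3.13 = 12.70 m.
Σ(b_i/K_i) = 2.63/0.334 + 6.94/1.93 + 3.13/0.00337 = 940.3 d.
K_eq = L / Σ(b_i/K_i) = 12.70 / 940.3 = 0.01351 m/day.
Q = K_eq · A · (Δh/L) = 0.01351 × 1480 × (5.83/12.70) = 9.177 m³/day.

9.18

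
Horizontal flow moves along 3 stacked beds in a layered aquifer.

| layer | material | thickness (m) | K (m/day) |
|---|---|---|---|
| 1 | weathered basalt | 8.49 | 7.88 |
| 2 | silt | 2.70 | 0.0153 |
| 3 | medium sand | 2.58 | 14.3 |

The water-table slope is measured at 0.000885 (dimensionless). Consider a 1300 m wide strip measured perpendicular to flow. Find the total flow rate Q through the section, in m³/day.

Flow is parallel to layering, so each bed carries its own Darcy discharge and the transmissivities add.
Σ(K_i·b_i) = 7.88×8.49 + 0.0153×2.70 + 14.3×2.58 = 103.8 m²/day.
Hydraulic gradient i = 0.000885.
Q = Σ(K_i·b_i) · W · i = 103.8 × 1300 × 0.0008850 = 119.5 m³/day.

119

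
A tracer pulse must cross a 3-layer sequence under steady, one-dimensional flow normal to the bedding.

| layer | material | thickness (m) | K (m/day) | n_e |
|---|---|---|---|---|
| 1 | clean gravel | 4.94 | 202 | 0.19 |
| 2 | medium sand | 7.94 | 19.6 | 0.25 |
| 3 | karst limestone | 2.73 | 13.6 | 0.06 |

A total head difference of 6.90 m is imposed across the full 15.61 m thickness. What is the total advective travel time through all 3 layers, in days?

With flow normal to the layers, continuity requires the same specific discharge q through every layer.
Σ(b_i/K_i) = 4.94/202 + 7.94/19.6 + 2.73/13.6 = 0.6303 d.
q = Δh / Σ(b_i/K_i) = 6.90 / 0.6303 = 10.95 m/day.
In each layer the seepage velocity is v_i = q/n_i, so the layer transit time is t_i = b_i·n_i / q:
  layer 1 (clean gravel): t_1 = 4.94 × 0.19 / 10.95 = 0.08574 d
  layer 2 (medium sand): t_2 = 7.94 × 0.25 / 10.95 = 0.1813 d
  layer 3 (karst limestone): t_3 = 2.73 × 0.06 / 10.95 = 0.01496 d
Total t = Σ t_i = 0.2820 days.

0.282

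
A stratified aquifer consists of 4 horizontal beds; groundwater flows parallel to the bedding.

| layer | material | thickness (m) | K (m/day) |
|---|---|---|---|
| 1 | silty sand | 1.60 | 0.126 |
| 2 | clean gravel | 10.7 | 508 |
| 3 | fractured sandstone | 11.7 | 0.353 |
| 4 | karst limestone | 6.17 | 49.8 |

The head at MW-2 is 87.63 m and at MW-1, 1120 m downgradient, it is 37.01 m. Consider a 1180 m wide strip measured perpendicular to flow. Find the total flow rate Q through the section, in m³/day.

307000

Flow is parallel to layering, so each bed carries its own Darcy discharge and the transmissivities add.
Σ(K_i·b_i) = 0.126×1.60 + 508×10.7 + 0.353×11.7 + 49.8×6.17 = 5747 m²/day.
Hydraulic gradient i = (87.63 − 37.01) / 1120 = 50.62 / 1120 = 0.04520.
Q = Σ(K_i·b_i) · W · i = 5747 × 1180 × 0.04520 = 3.065e+05 m³/day.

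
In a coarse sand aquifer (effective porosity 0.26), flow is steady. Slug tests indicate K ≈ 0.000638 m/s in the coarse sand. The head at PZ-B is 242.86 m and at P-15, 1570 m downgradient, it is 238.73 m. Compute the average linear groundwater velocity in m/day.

Convert K: 0.000638 m/s × 86400 = 55.12 m/day.
Hydraulic gradient i = (242.86 − 238.73) / 1570 = 4.13 / 1570 = 0.002631.
Darcy flux q = K · i = 55.12 × 0.002631 = 0.1450 m/day.
Seepage velocity v = q / n_e = 0.1450 / 0.26 = 0.5577 m/day.

0.558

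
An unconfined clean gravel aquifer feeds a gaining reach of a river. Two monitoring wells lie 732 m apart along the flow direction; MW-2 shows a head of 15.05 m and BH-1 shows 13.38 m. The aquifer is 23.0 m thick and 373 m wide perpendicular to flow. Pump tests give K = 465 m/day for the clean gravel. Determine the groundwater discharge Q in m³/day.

9100

Cross-sectional area A = 373 × 23.0 = 8579 m².
Hydraulic gradient i = (15.05 − 13.38) / 732 = 1.67 / 732 = 0.002281.
Darcy's law: Q = K · A · i = 465.0 × 8579 × 0.002281 = 9101 m³/day.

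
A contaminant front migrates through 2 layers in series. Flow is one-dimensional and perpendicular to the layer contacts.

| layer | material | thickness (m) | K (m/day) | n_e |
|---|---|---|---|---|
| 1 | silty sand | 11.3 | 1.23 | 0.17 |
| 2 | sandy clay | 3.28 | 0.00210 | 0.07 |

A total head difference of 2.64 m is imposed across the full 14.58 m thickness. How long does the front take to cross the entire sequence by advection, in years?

With flow normal to the layers, continuity requires the same specific discharge q through every layer.
Σ(b_i/K_i) = 11.3/1.23 + 3.28/0.00210 = 1571 d.
q = Δh / Σ(b_i/K_i) = 2.64 / 1571 = 0.001680 m/day.
In each layer the seepage velocity is v_i = q/n_i, so the layer transit time is t_i = b_i·n_i / q:
  layer 1 (silty sand): t_1 = 11.3 × 0.17 / 0.001680 = 1143 d
  layer 2 (sandy clay): t_2 = 3.28 × 0.07 / 0.001680 = 136.6 d
Total t = Σ t_i = 1280 days = 3.504 years.

3.50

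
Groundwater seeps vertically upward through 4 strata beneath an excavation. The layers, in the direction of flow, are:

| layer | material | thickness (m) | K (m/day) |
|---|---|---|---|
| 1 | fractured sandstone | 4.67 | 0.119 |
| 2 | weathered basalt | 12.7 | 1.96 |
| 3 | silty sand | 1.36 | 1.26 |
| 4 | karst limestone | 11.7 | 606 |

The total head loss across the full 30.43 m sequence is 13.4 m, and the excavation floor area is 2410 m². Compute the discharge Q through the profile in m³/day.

690

Flow is perpendicular to layering, so the layers act in series and the equivalent K is the thickness-weighted harmonic mean.
Total thickness L = 4.67 + 12.7 + 1.36 + 11.7 = 30.43 m.
Σ(b_i/K_i) = 4.67/0.119 + 12.7/1.96 + 1.36/1.26 + 11.7/606 = 46.82 d.
K_eq = L / Σ(b_i/K_i) = 30.43 / 46.82 = 0.6499 m/day.
Q = K_eq · A · (Δh/L) = 0.6499 × 2410 × (13.4/30.43) = 689.7 m³/day.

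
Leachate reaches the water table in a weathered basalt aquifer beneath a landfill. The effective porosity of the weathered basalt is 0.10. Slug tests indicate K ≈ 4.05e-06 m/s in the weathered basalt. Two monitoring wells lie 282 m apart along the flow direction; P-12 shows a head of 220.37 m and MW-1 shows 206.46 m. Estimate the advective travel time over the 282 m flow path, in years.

4.47

Convert K: 4.05e-06 m/s × 86400 = 0.3499 m/day.
Hydraulic gradient i = (220.37 − 206.46) / 282 = 13.91 / 282 = 0.04933.
Darcy flux q = K · i = 0.3499 × 0.04933 = 0.01726 m/day.
Seepage velocity v = q / n_e = 0.01726 / 0.10 = 0.1726 m/day.
Travel time t = L / v = 282 / 0.1726 = 1634 days = 4.473 years.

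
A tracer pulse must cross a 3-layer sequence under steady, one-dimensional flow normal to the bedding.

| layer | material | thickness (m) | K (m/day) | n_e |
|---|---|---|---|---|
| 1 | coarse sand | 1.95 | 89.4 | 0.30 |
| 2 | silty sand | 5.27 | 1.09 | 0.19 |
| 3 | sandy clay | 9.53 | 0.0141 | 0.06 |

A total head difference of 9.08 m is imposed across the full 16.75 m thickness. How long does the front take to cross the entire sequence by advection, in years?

With flow normal to the layers, continuity requires the same specific discharge q through every layer.
Σ(b_i/K_i) = 1.95/89.4 + 5.27/1.09 + 9.53/0.0141 = 680.7 d.
q = Δh / Σ(b_i/K_i) = 9.08 / 680.7 = 0.01334 m/day.
In each layer the seepage velocity is v_i = q/n_i, so the layer transit time is t_i = b_i·n_i / q:
  layer 1 (coarse sand): t_1 = 1.95 × 0.30 / 0.01334 = 43.86 d
  layer 2 (silty sand): t_2 = 5.27 × 0.19 / 0.01334 = 75.07 d
  layer 3 (sandy clay): t_3 = 9.53 × 0.06 / 0.01334 = 42.87 d
Total t = Σ t_i = 161.8 days = 0.4430 years.

0.443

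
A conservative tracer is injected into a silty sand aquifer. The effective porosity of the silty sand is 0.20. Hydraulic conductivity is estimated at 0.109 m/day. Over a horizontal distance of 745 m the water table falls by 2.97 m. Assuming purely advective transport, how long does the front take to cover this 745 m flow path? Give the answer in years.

Hydraulic gradient i = Δh / L = 2.97 / 745 = 0.003987.
Darcy flux q = K · i = 0.1090 × 0.003987 = 0.0004345 m/day.
Seepage velocity v = q / n_e = 0.0004345 / 0.20 = 0.002173 m/day.
Travel time t = L / v = 745 / 0.002173 = 3.429e+05 days = 938.8 years.

939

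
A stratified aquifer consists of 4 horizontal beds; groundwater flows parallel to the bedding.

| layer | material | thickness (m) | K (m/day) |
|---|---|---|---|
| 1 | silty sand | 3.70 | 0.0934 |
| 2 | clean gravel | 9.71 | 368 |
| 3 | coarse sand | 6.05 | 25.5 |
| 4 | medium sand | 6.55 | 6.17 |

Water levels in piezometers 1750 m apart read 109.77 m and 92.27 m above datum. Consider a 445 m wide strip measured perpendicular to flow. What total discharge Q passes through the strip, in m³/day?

Flow is parallel to layering, so each bed carries its own Darcy discharge and the transmissivities add.
Σ(K_i·b_i) = 0.0934×3.70 + 368×9.71 + 25.5×6.05 + 6.17×6.55 = 3768 m²/day.
Hydraulic gradient i = (109.77 − 92.27) / 1750 = 17.5 / 1750 = 0.01000.
Q = Σ(K_i·b_i) · W · i = 3768 × 445 × 0.01000 = 16769 m³/day.

16800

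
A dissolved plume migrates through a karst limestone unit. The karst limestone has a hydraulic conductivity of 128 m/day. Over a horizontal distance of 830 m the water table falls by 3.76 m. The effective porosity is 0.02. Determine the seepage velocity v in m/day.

29.0

Hydraulic gradient i = Δh / L = 3.76 / 830 = 0.004530.
Darcy flux q = K · i = 128.0 × 0.004530 = 0.5799 m/day.
Seepage velocity v = q / n_e = 0.5799 / 0.02 = 28.99 m/day.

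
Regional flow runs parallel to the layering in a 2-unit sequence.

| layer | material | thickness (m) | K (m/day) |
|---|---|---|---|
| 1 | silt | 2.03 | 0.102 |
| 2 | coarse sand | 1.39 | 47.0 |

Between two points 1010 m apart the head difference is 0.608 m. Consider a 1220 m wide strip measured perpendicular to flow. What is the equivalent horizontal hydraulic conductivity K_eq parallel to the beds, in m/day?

19.2

Flow is parallel to layering, so each bed carries its own Darcy discharge and the transmissivities add.
Σ(K_i·b_i) = 0.102×2.03 + 47.0×1.39 = 65.54 m²/day.
Total thickness b = 3.420 m, so K_eq = Σ(K_i·b_i)/b = 19.16 m/day.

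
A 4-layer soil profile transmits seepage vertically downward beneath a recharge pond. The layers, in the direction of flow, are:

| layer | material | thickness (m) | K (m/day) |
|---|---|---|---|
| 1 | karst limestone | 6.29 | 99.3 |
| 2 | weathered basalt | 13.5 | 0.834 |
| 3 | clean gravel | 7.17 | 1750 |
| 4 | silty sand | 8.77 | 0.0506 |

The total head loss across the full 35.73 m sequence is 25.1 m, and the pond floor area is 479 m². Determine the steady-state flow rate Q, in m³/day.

Flow is perpendicular to layering, so the layers act in series and the equivalent K is the thickness-weighted harmonic mean.
Total thickness L = 6.29 + 13.5 + 7.17 + 8.77 = 35.73 m.
Σ(b_i/K_i) = 6.29/99.3 + 13.5/0.834 + 7.17/1750 + 8.77/0.0506 = 189.6 d.
K_eq = L / Σ(b_i/K_i) = 35.73 / 189.6 = 0.1885 m/day.
Q = K_eq · A · (Δh/L) = 0.1885 × 479 × (25.1/35.73) = 63.42 m³/day.

63.4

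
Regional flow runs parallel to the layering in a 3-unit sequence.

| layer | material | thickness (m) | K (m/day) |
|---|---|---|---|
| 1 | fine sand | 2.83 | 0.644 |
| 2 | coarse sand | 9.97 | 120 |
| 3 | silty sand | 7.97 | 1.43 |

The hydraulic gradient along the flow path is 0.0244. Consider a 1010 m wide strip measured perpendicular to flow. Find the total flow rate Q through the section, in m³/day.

29800

Flow is parallel to layering, so each bed carries its own Darcy discharge and the transmissivities add.
Σ(K_i·b_i) = 0.644×2.83 + 120×9.97 + 1.43×7.97 = 1210 m²/day.
Hydraulic gradient i = 0.0244.
Q = Σ(K_i·b_i) · W · i = 1210 × 1010 × 0.02440 = 29810 m³/day.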